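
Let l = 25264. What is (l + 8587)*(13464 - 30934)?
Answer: -591376970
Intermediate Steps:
(l + 8587)*(13464 - 30934) = (25264 + 8587)*(13464 - 30934) = 33851*(-17470) = -591376970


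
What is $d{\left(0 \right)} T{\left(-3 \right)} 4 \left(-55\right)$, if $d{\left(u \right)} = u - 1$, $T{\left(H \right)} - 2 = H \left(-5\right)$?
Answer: $3740$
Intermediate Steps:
$T{\left(H \right)} = 2 - 5 H$ ($T{\left(H \right)} = 2 + H \left(-5\right) = 2 - 5 H$)
$d{\left(u \right)} = -1 + u$
$d{\left(0 \right)} T{\left(-3 \right)} 4 \left(-55\right) = \left(-1 + 0\right) \left(2 - -15\right) 4 \left(-55\right) = - (2 + 15) 4 \left(-55\right) = \left(-1\right) 17 \cdot 4 \left(-55\right) = \left(-17\right) 4 \left(-55\right) = \left(-68\right) \left(-55\right) = 3740$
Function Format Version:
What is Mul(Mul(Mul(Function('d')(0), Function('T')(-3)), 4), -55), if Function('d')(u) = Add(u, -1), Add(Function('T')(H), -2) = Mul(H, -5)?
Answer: 3740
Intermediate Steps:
Function('T')(H) = Add(2, Mul(-5, H)) (Function('T')(H) = Add(2, Mul(H, -5)) = Add(2, Mul(-5, H)))
Function('d')(u) = Add(-1, u)
Mul(Mul(Mul(Function('d')(0), Function('T')(-3)), 4), -55) = Mul(Mul(Mul(Add(-1, 0), Add(2, Mul(-5, -3))), 4), -55) = Mul(Mul(Mul(-1, Add(2, 15)), 4), -55) = Mul(Mul(Mul(-1, 17), 4), -55) = Mul(Mul(-17, 4), -55) = Mul(-68, -55) = 3740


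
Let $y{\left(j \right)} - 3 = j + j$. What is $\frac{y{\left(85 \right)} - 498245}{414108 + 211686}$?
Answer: $- \frac{83012}{104299} \approx -0.7959$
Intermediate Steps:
$y{\left(j \right)} = 3 + 2 j$ ($y{\left(j \right)} = 3 + \left(j + j\right) = 3 + 2 j$)
$\frac{y{\left(85 \right)} - 498245}{414108 + 211686} = \frac{\left(3 + 2 \cdot 85\right) - 498245}{414108 + 211686} = \frac{\left(3 + 170\right) - 498245}{625794} = \left(173 - 498245\right) \frac{1}{625794} = \left(-498072\right) \frac{1}{625794} = - \frac{83012}{104299}$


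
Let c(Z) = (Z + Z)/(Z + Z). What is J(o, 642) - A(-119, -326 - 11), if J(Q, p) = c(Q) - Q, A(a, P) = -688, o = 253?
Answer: 436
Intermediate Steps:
c(Z) = 1 (c(Z) = (2*Z)/((2*Z)) = (2*Z)*(1/(2*Z)) = 1)
J(Q, p) = 1 - Q
J(o, 642) - A(-119, -326 - 11) = (1 - 1*253) - 1*(-688) = (1 - 253) + 688 = -252 + 688 = 436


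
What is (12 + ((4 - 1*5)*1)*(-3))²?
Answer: 225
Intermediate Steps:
(12 + ((4 - 1*5)*1)*(-3))² = (12 + ((4 - 5)*1)*(-3))² = (12 - 1*1*(-3))² = (12 - 1*(-3))² = (12 + 3)² = 15² = 225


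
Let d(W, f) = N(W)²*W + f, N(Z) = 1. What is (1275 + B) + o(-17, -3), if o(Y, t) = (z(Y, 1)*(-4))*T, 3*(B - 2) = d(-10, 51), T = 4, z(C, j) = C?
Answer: 4688/3 ≈ 1562.7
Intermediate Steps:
d(W, f) = W + f (d(W, f) = 1²*W + f = 1*W + f = W + f)
B = 47/3 (B = 2 + (-10 + 51)/3 = 2 + (⅓)*41 = 2 + 41/3 = 47/3 ≈ 15.667)
o(Y, t) = -16*Y (o(Y, t) = (Y*(-4))*4 = -4*Y*4 = -16*Y)
(1275 + B) + o(-17, -3) = (1275 + 47/3) - 16*(-17) = 3872/3 + 272 = 4688/3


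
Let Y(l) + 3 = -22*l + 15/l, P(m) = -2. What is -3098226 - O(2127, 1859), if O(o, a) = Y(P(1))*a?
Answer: -6321005/2 ≈ -3.1605e+6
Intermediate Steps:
Y(l) = -3 - 22*l + 15/l (Y(l) = -3 + (-22*l + 15/l) = -3 - 22*l + 15/l)
O(o, a) = 67*a/2 (O(o, a) = (-3 - 22*(-2) + 15/(-2))*a = (-3 + 44 + 15*(-½))*a = (-3 + 44 - 15/2)*a = 67*a/2)
-3098226 - O(2127, 1859) = -3098226 - 67*1859/2 = -3098226 - 1*124553/2 = -3098226 - 124553/2 = -6321005/2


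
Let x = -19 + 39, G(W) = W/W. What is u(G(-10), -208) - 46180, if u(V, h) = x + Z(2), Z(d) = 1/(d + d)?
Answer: -184639/4 ≈ -46160.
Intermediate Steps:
G(W) = 1
Z(d) = 1/(2*d)
x = 20
u(V, h) = 81/4 (u(V, h) = 20 + (½)/2 = 20 + (½)*(½) = 20 + ¼ = 81/4)
u(G(-10), -208) - 46180 = 81/4 - 46180 = -184639/4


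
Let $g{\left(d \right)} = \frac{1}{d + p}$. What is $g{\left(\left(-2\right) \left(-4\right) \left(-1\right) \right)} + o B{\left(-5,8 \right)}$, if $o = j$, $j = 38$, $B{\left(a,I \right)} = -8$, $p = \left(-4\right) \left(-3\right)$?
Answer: $- \frac{1215}{4} \approx -303.75$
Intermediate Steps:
$p = 12$
$g{\left(d \right)} = \frac{1}{12 + d}$ ($g{\left(d \right)} = \frac{1}{d + 12} = \frac{1}{12 + d}$)
$o = 38$
$g{\left(\left(-2\right) \left(-4\right) \left(-1\right) \right)} + o B{\left(-5,8 \right)} = \frac{1}{12 + \left(-2\right) \left(-4\right) \left(-1\right)} + 38 \left(-8\right) = \frac{1}{12 + 8 \left(-1\right)} - 304 = \frac{1}{12 - 8} - 304 = \frac{1}{4} - 304 = - \frac{1215}{4}$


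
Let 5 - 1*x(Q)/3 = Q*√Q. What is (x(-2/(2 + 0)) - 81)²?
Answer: 4347 - 396*I ≈ 4347.0 - 396.0*I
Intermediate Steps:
x(Q) = 15 - 3*Q^(3/2) (x(Q) = 15 - 3*Q*√Q = 15 - 3*Q^(3/2))
(x(-2/(2 + 0)) - 81)² = ((15 - 3*(-2*I*√2/(2 + 0)^(3/2))) - 81)² = ((15 - 3*(-I)) - 81)² = ((15 - (-3)*I) - 81)² = ((15 + 3*I) - 81)² = (-66 + 3*I)²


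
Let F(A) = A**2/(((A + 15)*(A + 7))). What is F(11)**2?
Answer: 14641/219024 ≈ 0.066847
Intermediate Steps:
F(A) = A**2/((7 + A)*(15 + A)) (F(A) = A**2/(((15 + A)*(7 + A))) = A**2/(((7 + A)*(15 + A))) = A**2*(1/((7 + A)*(15 + A))) = A**2/((7 + A)*(15 + A)))
F(11)**2 = (11**2/(105 + 11**2 + 22*11))**2 = (121/(105 + 121 + 242))**2 = (121/468)**2 = 14641/219024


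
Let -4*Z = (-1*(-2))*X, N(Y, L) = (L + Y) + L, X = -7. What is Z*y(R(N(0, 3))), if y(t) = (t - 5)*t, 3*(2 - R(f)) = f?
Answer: 0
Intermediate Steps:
N(Y, L) = Y + 2*L
R(f) = 2 - f/3
Z = 7/2 (Z = -(-1*(-2))*(-7)/4 = -(-7)/2 = -¼*(-14) = 7/2 ≈ 3.5000)
y(t) = t*(-5 + t) (y(t) = (-5 + t)*t = t*(-5 + t))
Z*y(R(N(0, 3))) = 7*((2 - (0 + 2*3)/3)*(-5 + (2 - (0 + 2*3)/3)))/2 = 7*((2 - (0 + 6)/3)*(-5 + (2 - (0 + 6)/3)))/2 = 7*((2 - ⅓*6)*(-5 + (2 - ⅓*6)))/2 = 7*((2 - 2)*(-5 + (2 - 2)))/2 = 7*(0*(-5 + 0))/2 = 7*(0*(-5))/2 = (7/2)*0 = 0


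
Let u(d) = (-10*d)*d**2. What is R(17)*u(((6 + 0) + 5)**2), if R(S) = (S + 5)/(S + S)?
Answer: -194871710/17 ≈ -1.1463e+7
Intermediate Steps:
R(S) = (5 + S)/(2*S) (R(S) = (5 + S)/((2*S)) = (5 + S)*(1/(2*S)) = (5 + S)/(2*S))
u(d) = -10*d**3
R(17)*u(((6 + 0) + 5)**2) = ((1/2)*(5 + 17)/17)*(-10*((6 + 0) + 5)**6) = ((1/2)*(1/17)*22)*(-10*(6 + 5)**6) = 11*(-10*(11**2)**3)/17 = 11*(-10*121**3)/17 = 11*(-10*1771561)/17 = (11/17)*(-17715610) = -194871710/17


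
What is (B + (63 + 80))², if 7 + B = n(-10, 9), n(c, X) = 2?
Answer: 19044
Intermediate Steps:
B = -5 (B = -7 + 2 = -5)
(B + (63 + 80))² = (-5 + (63 + 80))² = (-5 + 143)² = 138² = 19044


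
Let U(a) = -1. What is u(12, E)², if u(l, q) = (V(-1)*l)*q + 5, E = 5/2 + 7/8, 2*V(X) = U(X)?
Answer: 3721/16 ≈ 232.56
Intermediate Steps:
V(X) = -½ (V(X) = (½)*(-1) = -½)
E = 27/8 (E = 5*(½) + 7*(⅛) = 5/2 + 7/8 = 27/8 ≈ 3.3750)
u(l, q) = 5 - l*q/2 (u(l, q) = (-l/2)*q + 5 = -l*q/2 + 5 = 5 - l*q/2)
u(12, E)² = (5 - ½*12*27/8)² = (5 - 81/4)² = (-61/4)² = 3721/16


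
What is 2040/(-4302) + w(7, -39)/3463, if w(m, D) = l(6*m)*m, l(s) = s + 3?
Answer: -951565/2482971 ≈ -0.38324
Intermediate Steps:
l(s) = 3 + s
w(m, D) = m*(3 + 6*m) (w(m, D) = (3 + 6*m)*m = m*(3 + 6*m))
2040/(-4302) + w(7, -39)/3463 = 2040/(-4302) + (3*7*(1 + 2*7))/3463 = 2040*(-1/4302) + (3*7*(1 + 14))*(1/3463) = -340/717 + (3*7*15)*(1/3463) = -340/717 + 315*(1/3463) = -340/717 + 315/3463 = -951565/2482971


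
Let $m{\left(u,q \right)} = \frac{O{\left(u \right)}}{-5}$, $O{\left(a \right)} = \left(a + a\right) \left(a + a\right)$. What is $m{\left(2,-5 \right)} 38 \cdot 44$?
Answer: $- \frac{26752}{5} \approx -5350.4$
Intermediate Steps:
$O{\left(a \right)} = 4 a^{2}$ ($O{\left(a \right)} = 2 a 2 a = 4 a^{2}$)
$m{\left(u,q \right)} = - \frac{4 u^{2}}{5}$ ($m{\left(u,q \right)} = \frac{4 u^{2}}{-5} = 4 u^{2} \left(- \frac{1}{5}\right) = - \frac{4 u^{2}}{5}$)
$m{\left(2,-5 \right)} 38 \cdot 44 = - \frac{4 \cdot 2^{2}}{5} \cdot 38 \cdot 44 = \left(- \frac{4}{5}\right) 4 \cdot 38 \cdot 44 = \left(- \frac{16}{5}\right) 38 \cdot 44 = \left(- \frac{608}{5}\right) 44 = - \frac{26752}{5}$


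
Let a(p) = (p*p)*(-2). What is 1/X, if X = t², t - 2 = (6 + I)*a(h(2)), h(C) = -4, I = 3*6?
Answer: 1/586756 ≈ 1.7043e-6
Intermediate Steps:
I = 18
a(p) = -2*p² (a(p) = p²*(-2) = -2*p²)
t = -766 (t = 2 + (6 + 18)*(-2*(-4)²) = 2 + 24*(-2*16) = 2 + 24*(-32) = 2 - 768 = -766)
X = 586756 (X = (-766)² = 586756)
1/X = 1/586756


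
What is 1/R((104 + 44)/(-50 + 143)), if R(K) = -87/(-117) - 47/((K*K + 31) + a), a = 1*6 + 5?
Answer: -15021318/4683919 ≈ -3.2070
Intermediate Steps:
a = 11 (a = 6 + 5 = 11)
R(K) = 29/39 - 47/(42 + K²) (R(K) = -87/(-117) - 47/((K*K + 31) + 11) = -87*(-1/117) - 47/((K² + 31) + 11) = 29/39 - 47/((31 + K²) + 11) = 29/39 - 47/(42 + K²))
1/R((104 + 44)/(-50 + 143)) = 1/((-615 + 29*((104 + 44)/(-50 + 143))²)/(39*(42 + ((104 + 44)/(-50 + 143))²))) = 1/((-615 + 29*(148/93)²)/(39*(42 + (148/93)²))) = 1/((-615 + 29*(21904/8649))/(39*(42 + 21904/8649))) = 1/((-615 + 635216/8649)/(39*(385162/8649))) = 1/((1/39)*(8649/385162)*(-4683919/8649)) = 1/(-4683919/15021318) = -15021318/4683919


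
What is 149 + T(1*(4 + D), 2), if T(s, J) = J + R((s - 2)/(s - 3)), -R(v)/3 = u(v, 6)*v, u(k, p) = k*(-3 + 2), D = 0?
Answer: 163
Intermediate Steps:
u(k, p) = -k (u(k, p) = k*(-1) = -k)
R(v) = 3*v² (R(v) = -3*(-v)*v = -(-3)*v² = 3*v²)
T(s, J) = J + 3*(-2 + s)²/(-3 + s)² (T(s, J) = J + 3*((s - 2)/(s - 3))² = J + 3*((-2 + s)/(-3 + s))² = J + 3*((-2 + s)²/(-3 + s)²) = J + 3*(-2 + s)²/(-3 + s)²)
149 + T(1*(4 + D), 2) = 149 + (2 + 3*(-2 + 1*(4 + 0))²/(-3 + 1*(4 + 0))²) = 149 + (2 + 3*(-2 + 1*4)²/(-3 + 1*4)²) = 149 + (2 + 3*(-2 + 4)²/(-3 + 4)²) = 149 + (2 + 3*2²/1²) = 149 + (2 + 3*1*4) = 149 + (2 + 12) = 149 + 14 = 163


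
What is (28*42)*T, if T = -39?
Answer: -45864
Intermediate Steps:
(28*42)*T = (28*42)*(-39) = 1176*(-39) = -45864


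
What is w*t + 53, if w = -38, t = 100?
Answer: -3747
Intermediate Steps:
w*t + 53 = -38*100 + 53 = -3800 + 53 = -3747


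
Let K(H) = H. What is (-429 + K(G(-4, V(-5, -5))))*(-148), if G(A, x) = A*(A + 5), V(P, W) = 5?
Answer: 64084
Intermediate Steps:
G(A, x) = A*(5 + A)
(-429 + K(G(-4, V(-5, -5))))*(-148) = (-429 - 4*(5 - 4))*(-148) = (-429 - 4*1)*(-148) = (-429 - 4)*(-148) = -433*(-148) = 64084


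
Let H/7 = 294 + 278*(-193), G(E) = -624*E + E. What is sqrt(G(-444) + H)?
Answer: 2*I*sqrt(24227) ≈ 311.3*I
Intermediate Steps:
G(E) = -623*E
H = -373520 (H = 7*(294 + 278*(-193)) = 7*(294 - 53654) = 7*(-53360) = -373520)
sqrt(G(-444) + H) = sqrt(-623*(-444) - 373520) = sqrt(276612 - 373520) = sqrt(-96908) = 2*I*sqrt(24227)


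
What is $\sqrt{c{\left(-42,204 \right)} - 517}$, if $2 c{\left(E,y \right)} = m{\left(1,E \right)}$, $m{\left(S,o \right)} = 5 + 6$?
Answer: $\frac{i \sqrt{2046}}{2} \approx 22.616 i$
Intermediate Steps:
$m{\left(S,o \right)} = 11$
$c{\left(E,y \right)} = \frac{11}{2}$ ($c{\left(E,y \right)} = \frac{1}{2} \cdot 11 = \frac{11}{2}$)
$\sqrt{c{\left(-42,204 \right)} - 517} = \sqrt{\frac{11}{2} - 517} = \sqrt{- \frac{1023}{2}} = \frac{i \sqrt{2046}}{2}$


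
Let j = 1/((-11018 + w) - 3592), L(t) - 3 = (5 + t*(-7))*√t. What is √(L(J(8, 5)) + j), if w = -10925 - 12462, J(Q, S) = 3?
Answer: √(4331278030 - 23100352144*√3)/37997 ≈ 4.9712*I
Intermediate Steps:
w = -23387
L(t) = 3 + √t*(5 - 7*t) (L(t) = 3 + (5 + t*(-7))*√t = 3 + (5 - 7*t)*√t = 3 + √t*(5 - 7*t))
j = -1/37997 (j = 1/((-11018 - 23387) - 3592) = 1/(-34405 - 3592) = 1/(-37997) = -1/37997 ≈ -2.6318e-5)
√(L(J(8, 5)) + j) = √((3 - 21*√3 + 5*√3) - 1/37997) = √((3 - 16*√3) - 1/37997) = √(113990/37997 - 16*√3)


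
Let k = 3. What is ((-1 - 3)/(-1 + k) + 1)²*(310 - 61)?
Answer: 249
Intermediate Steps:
((-1 - 3)/(-1 + k) + 1)²*(310 - 61) = ((-1 - 3)/(-1 + 3) + 1)²*(310 - 61) = (-4/2 + 1)²*249 = (-4*½ + 1)²*249 = (-2 + 1)²*249 = (-1)²*249 = 1*249 = 249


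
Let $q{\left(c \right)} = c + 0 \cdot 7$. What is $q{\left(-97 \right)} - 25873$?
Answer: $-25970$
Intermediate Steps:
$q{\left(c \right)} = c$ ($q{\left(c \right)} = c + 0 = c$)
$q{\left(-97 \right)} - 25873 = -97 - 25873 = -25970$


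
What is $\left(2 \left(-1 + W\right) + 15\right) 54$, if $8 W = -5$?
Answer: $\frac{1269}{2} \approx 634.5$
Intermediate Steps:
$W = - \frac{5}{8}$ ($W = \frac{1}{8} \left(-5\right) = - \frac{5}{8} \approx -0.625$)
$\left(2 \left(-1 + W\right) + 15\right) 54 = \left(2 \left(-1 - \frac{5}{8}\right) + 15\right) 54 = \left(2 \left(- \frac{13}{8}\right) + 15\right) 54 = \left(- \frac{13}{4} + 15\right) 54 = \frac{47}{4} \cdot 54 = \frac{1269}{2}$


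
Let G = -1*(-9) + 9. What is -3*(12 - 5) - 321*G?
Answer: -5799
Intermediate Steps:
G = 18 (G = 9 + 9 = 18)
-3*(12 - 5) - 321*G = -3*(12 - 5) - 321*18 = -3*7 - 5778 = -21 - 5778 = -5799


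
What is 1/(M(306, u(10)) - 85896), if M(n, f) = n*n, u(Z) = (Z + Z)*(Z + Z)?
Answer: 1/7740 ≈ 0.00012920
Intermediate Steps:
u(Z) = 4*Z² (u(Z) = (2*Z)*(2*Z) = 4*Z²)
M(n, f) = n²
1/(M(306, u(10)) - 85896) = 1/(306² - 85896) = 1/(93636 - 85896) = 1/7740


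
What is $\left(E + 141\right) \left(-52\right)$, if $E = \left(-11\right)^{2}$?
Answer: $-13624$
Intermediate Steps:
$E = 121$
$\left(E + 141\right) \left(-52\right) = \left(121 + 141\right) \left(-52\right) = 262 \left(-52\right) = -13624$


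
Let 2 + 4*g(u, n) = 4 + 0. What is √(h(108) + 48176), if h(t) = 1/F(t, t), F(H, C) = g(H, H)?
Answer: √48178 ≈ 219.49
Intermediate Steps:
g(u, n) = ½ (g(u, n) = -½ + (4 + 0)/4 = -½ + (¼)*4 = -½ + 1 = ½)
F(H, C) = ½
h(t) = 2 (h(t) = 1/(½) = 2)
√(h(108) + 48176) = √(2 + 48176) = √48178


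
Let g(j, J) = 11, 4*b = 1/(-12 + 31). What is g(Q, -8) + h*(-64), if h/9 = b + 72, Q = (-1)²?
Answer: -787903/19 ≈ -41469.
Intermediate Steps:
Q = 1
b = 1/76 (b = 1/(4*(-12 + 31)) = (¼)/19 = (¼)*(1/19) = 1/76 ≈ 0.013158)
h = 49257/76 (h = 9*(1/76 + 72) = 9*(5473/76) = 49257/76 ≈ 648.12)
g(Q, -8) + h*(-64) = 11 + (49257/76)*(-64) = 11 - 788112/19 = -787903/19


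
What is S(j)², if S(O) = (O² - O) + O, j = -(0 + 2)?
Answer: 16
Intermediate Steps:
j = -2 (j = -1*2 = -2)
S(O) = O²
S(j)² = ((-2)²)² = 4² = 16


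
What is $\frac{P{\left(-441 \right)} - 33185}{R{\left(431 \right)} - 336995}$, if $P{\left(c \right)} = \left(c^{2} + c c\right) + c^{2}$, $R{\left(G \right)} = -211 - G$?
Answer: $- \frac{550258}{337637} \approx -1.6297$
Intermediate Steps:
$P{\left(c \right)} = 3 c^{2}$ ($P{\left(c \right)} = \left(c^{2} + c^{2}\right) + c^{2} = 2 c^{2} + c^{2} = 3 c^{2}$)
$\frac{P{\left(-441 \right)} - 33185}{R{\left(431 \right)} - 336995} = \frac{3 \left(-441\right)^{2} - 33185}{\left(-211 - 431\right) - 336995} = \frac{3 \cdot 194481 - 33185}{\left(-211 - 431\right) - 336995} = \frac{583443 - 33185}{-642 - 336995} = \frac{550258}{-337637} = 550258 \left(- \frac{1}{337637}\right) = - \frac{550258}{337637}$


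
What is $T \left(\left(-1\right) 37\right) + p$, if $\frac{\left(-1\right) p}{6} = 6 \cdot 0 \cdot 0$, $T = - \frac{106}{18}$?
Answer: $\frac{1961}{9} \approx 217.89$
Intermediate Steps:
$T = - \frac{53}{9}$ ($T = \left(-106\right) \frac{1}{18} = - \frac{53}{9} \approx -5.8889$)
$p = 0$ ($p = - 6 \cdot 6 \cdot 0 \cdot 0 = - 6 \cdot 0 \cdot 0 = \left(-6\right) 0 = 0$)
$T \left(\left(-1\right) 37\right) + p = - \frac{53 \left(\left(-1\right) 37\right)}{9} + 0 = \left(- \frac{53}{9}\right) \left(-37\right) + 0 = \frac{1961}{9} + 0 = \frac{1961}{9}$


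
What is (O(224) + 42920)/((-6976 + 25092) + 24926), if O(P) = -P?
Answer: 21348/21521 ≈ 0.99196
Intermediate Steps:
(O(224) + 42920)/((-6976 + 25092) + 24926) = (-1*224 + 42920)/((-6976 + 25092) + 24926) = (-224 + 42920)/(18116 + 24926) = 42696/43042 = 42696*(1/43042) = 21348/21521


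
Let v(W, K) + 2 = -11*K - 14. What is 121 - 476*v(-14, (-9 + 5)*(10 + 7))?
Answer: -348311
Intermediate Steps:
v(W, K) = -16 - 11*K (v(W, K) = -2 + (-11*K - 14) = -2 + (-14 - 11*K) = -16 - 11*K)
121 - 476*v(-14, (-9 + 5)*(10 + 7)) = 121 - 476*(-16 - 11*(-9 + 5)*(10 + 7)) = 121 - 476*(-16 - (-44)*17) = 121 - 476*(-16 - 11*(-68)) = 121 - 476*(-16 + 748) = 121 - 476*732 = 121 - 348432 = -348311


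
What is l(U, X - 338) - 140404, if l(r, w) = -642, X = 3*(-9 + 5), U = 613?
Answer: -141046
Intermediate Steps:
X = -12 (X = 3*(-4) = -12)
l(U, X - 338) - 140404 = -642 - 140404 = -141046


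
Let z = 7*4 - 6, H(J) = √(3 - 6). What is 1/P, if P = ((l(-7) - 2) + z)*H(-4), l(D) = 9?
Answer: -I*√3/87 ≈ -0.019909*I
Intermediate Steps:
H(J) = I*√3 (H(J) = √(-3) = I*√3)
z = 22 (z = 28 - 6 = 22)
P = 29*I*√3 (P = ((9 - 2) + 22)*(I*√3) = (7 + 22)*(I*√3) = 29*(I*√3) = 29*I*√3 ≈ 50.229*I)
1/P = 1/(29*I*√3) = -I*√3/87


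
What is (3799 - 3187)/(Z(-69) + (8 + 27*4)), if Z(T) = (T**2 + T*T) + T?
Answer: 612/9569 ≈ 0.063956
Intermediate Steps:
Z(T) = T + 2*T**2 (Z(T) = (T**2 + T**2) + T = 2*T**2 + T = T + 2*T**2)
(3799 - 3187)/(Z(-69) + (8 + 27*4)) = (3799 - 3187)/(-69*(1 + 2*(-69)) + (8 + 27*4)) = 612/(-69*(1 - 138) + (8 + 108)) = 612/(-69*(-137) + 116) = 612/(9453 + 116) = 612/9569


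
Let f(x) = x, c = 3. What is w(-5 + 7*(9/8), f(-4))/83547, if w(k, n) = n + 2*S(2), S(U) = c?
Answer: 2/83547 ≈ 2.3939e-5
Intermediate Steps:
S(U) = 3
w(k, n) = 6 + n (w(k, n) = n + 2*3 = n + 6 = 6 + n)
w(-5 + 7*(9/8), f(-4))/83547 = (6 - 4)/83547 = 2*(1/83547) = 2/83547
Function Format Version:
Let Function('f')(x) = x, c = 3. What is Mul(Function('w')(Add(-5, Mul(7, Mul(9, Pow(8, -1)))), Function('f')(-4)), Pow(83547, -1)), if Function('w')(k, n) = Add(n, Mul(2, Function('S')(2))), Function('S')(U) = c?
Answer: Rational(2, 83547) ≈ 2.3939e-5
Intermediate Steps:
Function('S')(U) = 3
Function('w')(k, n) = Add(6, n) (Function('w')(k, n) = Add(n, Mul(2, 3)) = Add(n, 6) = Add(6, n))
Mul(Function('w')(Add(-5, Mul(7, Mul(9, Pow(8, -1)))), Function('f')(-4)), Pow(83547, -1)) = Mul(Add(6, -4), Pow(83547, -1)) = Mul(2, Rational(1, 83547)) = Rational(2, 83547)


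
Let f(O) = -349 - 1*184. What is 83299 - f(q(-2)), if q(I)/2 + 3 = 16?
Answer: 83832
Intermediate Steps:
q(I) = 26 (q(I) = -6 + 2*16 = -6 + 32 = 26)
f(O) = -533 (f(O) = -349 - 184 = -533)
83299 - f(q(-2)) = 83299 - 1*(-533) = 83299 + 533 = 83832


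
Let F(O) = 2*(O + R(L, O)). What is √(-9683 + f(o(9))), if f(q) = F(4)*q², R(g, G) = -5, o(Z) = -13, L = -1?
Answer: I*√10021 ≈ 100.1*I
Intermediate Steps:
F(O) = -10 + 2*O (F(O) = 2*(O - 5) = 2*(-5 + O) = -10 + 2*O)
f(q) = -2*q² (f(q) = (-10 + 2*4)*q² = (-10 + 8)*q² = -2*q²)
√(-9683 + f(o(9))) = √(-9683 - 2*(-13)²) = √(-9683 - 2*169) = √(-9683 - 338) = √(-10021) = I*√10021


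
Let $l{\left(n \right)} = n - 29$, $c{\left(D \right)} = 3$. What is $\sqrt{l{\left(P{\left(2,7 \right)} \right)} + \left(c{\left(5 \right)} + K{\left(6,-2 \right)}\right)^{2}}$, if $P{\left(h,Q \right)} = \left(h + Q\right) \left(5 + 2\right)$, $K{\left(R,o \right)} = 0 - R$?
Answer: $\sqrt{43} \approx 6.5574$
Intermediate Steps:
$K{\left(R,o \right)} = - R$
$P{\left(h,Q \right)} = 7 Q + 7 h$ ($P{\left(h,Q \right)} = \left(Q + h\right) 7 = 7 Q + 7 h$)
$l{\left(n \right)} = -29 + n$
$\sqrt{l{\left(P{\left(2,7 \right)} \right)} + \left(c{\left(5 \right)} + K{\left(6,-2 \right)}\right)^{2}} = \sqrt{\left(-29 + \left(7 \cdot 7 + 7 \cdot 2\right)\right) + \left(3 - 6\right)^{2}} = \sqrt{\left(-29 + \left(49 + 14\right)\right) + \left(3 - 6\right)^{2}} = \sqrt{\left(-29 + 63\right) + \left(-3\right)^{2}} = \sqrt{34 + 9} = \sqrt{43}$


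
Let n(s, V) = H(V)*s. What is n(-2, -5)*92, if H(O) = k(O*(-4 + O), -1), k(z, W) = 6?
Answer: -1104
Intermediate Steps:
H(O) = 6
n(s, V) = 6*s
n(-2, -5)*92 = (6*(-2))*92 = -12*92 = -1104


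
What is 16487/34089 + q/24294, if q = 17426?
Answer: 55253894/46008787 ≈ 1.2009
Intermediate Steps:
16487/34089 + q/24294 = 16487/34089 + 17426/24294 = 16487*(1/34089) + 17426*(1/24294) = 16487/34089 + 8713/12147 = 55253894/46008787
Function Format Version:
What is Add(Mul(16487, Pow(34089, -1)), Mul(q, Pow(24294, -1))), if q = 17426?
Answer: Rational(55253894, 46008787) ≈ 1.2009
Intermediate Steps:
Add(Mul(16487, Pow(34089, -1)), Mul(q, Pow(24294, -1))) = Add(Mul(16487, Pow(34089, -1)), Mul(17426, Pow(24294, -1))) = Add(Mul(16487, Rational(1, 34089)), Mul(17426, Rational(1, 24294))) = Add(Rational(16487, 34089), Rational(8713, 12147)) = Rational(55253894, 46008787)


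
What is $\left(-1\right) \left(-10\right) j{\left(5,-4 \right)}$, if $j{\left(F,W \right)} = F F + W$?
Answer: $210$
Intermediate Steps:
$j{\left(F,W \right)} = W + F^{2}$ ($j{\left(F,W \right)} = F^{2} + W = W + F^{2}$)
$\left(-1\right) \left(-10\right) j{\left(5,-4 \right)} = \left(-1\right) \left(-10\right) \left(-4 + 5^{2}\right) = 10 \left(-4 + 25\right) = 10 \cdot 21 = 210$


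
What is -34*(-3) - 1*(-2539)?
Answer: 2641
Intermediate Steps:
-34*(-3) - 1*(-2539) = 102 + 2539 = 2641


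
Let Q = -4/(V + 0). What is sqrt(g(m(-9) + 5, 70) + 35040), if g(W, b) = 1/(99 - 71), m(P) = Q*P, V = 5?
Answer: sqrt(6867847)/14 ≈ 187.19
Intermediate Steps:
Q = -4/5 (Q = -4/(5 + 0) = -4/5 ≈ -0.80000)
m(P) = -4*P/5
g(W, b) = 1/28
sqrt(g(m(-9) + 5, 70) + 35040) = sqrt(1/28 + 35040) = sqrt(981121/28) = sqrt(6867847)/14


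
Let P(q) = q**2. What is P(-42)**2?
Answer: 3111696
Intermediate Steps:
P(-42)**2 = ((-42)**2)**2 = 1764**2 = 3111696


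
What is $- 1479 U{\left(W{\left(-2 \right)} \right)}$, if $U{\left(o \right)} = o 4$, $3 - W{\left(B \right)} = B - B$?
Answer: $-17748$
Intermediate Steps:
$W{\left(B \right)} = 3$ ($W{\left(B \right)} = 3 - \left(B - B\right) = 3 - 0 = 3 + 0 = 3$)
$U{\left(o \right)} = 4 o$
$- 1479 U{\left(W{\left(-2 \right)} \right)} = - 1479 \cdot 4 \cdot 3 = \left(-1479\right) 12 = -17748$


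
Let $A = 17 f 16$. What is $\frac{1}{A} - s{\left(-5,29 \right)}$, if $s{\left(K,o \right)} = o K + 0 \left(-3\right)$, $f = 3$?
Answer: $\frac{118321}{816} \approx 145.0$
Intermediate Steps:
$s{\left(K,o \right)} = K o$ ($s{\left(K,o \right)} = K o + 0 = K o$)
$A = 816$ ($A = 17 \cdot 3 \cdot 16 = 51 \cdot 16 = 816$)
$\frac{1}{A} - s{\left(-5,29 \right)} = \frac{1}{816} - \left(-5\right) 29 = \frac{1}{816} - -145 = \frac{1}{816} + 145 = \frac{118321}{816}$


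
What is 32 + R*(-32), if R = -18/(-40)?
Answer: 88/5 ≈ 17.600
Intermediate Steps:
R = 9/20 (R = -18*(-1/40) = 9/20 ≈ 0.45000)
32 + R*(-32) = 32 + (9/20)*(-32) = 32 - 72/5 = 88/5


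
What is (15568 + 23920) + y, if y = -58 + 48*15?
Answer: 40150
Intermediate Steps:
y = 662 (y = -58 + 720 = 662)
(15568 + 23920) + y = (15568 + 23920) + 662 = 39488 + 662 = 40150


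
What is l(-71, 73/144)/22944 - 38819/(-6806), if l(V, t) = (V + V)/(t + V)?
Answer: 94179798569/16511961734 ≈ 5.7037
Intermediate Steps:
l(V, t) = 2*V/(V + t) (l(V, t) = (2*V)/(V + t) = 2*V/(V + t))
l(-71, 73/144)/22944 - 38819/(-6806) = (2*(-71)/(-71 + 73/144))/22944 - 38819/(-6806) = (2*(-71)/(-71 + 73*(1/144)))*(1/22944) - 38819*(-1/6806) = (2*(-71)/(-71 + 73/144))*(1/22944) + 38819/6806 = (2*(-71)/(-10151/144))*(1/22944) + 38819/6806 = (2*(-71)*(-144/10151))*(1/22944) + 38819/6806 = (20448/10151)*(1/22944) + 38819/6806 = 213/2426089 + 38819/6806 = 94179798569/16511961734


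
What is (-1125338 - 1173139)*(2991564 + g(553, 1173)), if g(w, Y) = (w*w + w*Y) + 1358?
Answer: -9073008109800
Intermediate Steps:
g(w, Y) = 1358 + w² + Y*w (g(w, Y) = (w² + Y*w) + 1358 = 1358 + w² + Y*w)
(-1125338 - 1173139)*(2991564 + g(553, 1173)) = (-1125338 - 1173139)*(2991564 + (1358 + 553² + 1173*553)) = -2298477*(2991564 + (1358 + 305809 + 648669)) = -2298477*(2991564 + 955836) = -2298477*3947400 = -9073008109800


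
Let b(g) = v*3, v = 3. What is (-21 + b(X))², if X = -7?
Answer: 144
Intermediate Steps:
b(g) = 9 (b(g) = 3*3 = 9)
(-21 + b(X))² = (-21 + 9)² = (-12)² = 144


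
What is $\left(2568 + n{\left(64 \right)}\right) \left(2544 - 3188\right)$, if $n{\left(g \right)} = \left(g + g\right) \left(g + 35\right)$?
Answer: $-9814560$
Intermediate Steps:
$n{\left(g \right)} = 2 g \left(35 + g\right)$
$\left(2568 + n{\left(64 \right)}\right) \left(2544 - 3188\right) = \left(2568 + 2 \cdot 64 \left(35 + 64\right)\right) \left(2544 - 3188\right) = \left(2568 + 2 \cdot 64 \cdot 99\right) \left(-644\right) = \left(2568 + 12672\right) \left(-644\right) = 15240 \left(-644\right) = -9814560$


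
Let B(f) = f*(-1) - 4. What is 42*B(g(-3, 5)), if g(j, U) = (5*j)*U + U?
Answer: 2772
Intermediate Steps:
g(j, U) = U + 5*U*j (g(j, U) = 5*U*j + U = U + 5*U*j)
B(f) = -4 - f (B(f) = -f - 4 = -4 - f)
42*B(g(-3, 5)) = 42*(-4 - 5*(1 + 5*(-3))) = 42*(-4 - 5*(1 - 15)) = 42*(-4 - 5*(-14)) = 42*(-4 - 1*(-70)) = 42*(-4 + 70) = 42*66 = 2772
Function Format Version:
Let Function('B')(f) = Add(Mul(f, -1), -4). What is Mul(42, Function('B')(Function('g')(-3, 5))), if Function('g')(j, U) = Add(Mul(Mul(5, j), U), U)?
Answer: 2772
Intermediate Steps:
Function('g')(j, U) = Add(U, Mul(5, U, j)) (Function('g')(j, U) = Add(Mul(5, U, j), U) = Add(U, Mul(5, U, j)))
Function('B')(f) = Add(-4, Mul(-1, f)) (Function('B')(f) = Add(Mul(-1, f), -4) = Add(-4, Mul(-1, f)))
Mul(42, Function('B')(Function('g')(-3, 5))) = Mul(42, Add(-4, Mul(-1, Mul(5, Add(1, Mul(5, -3)))))) = Mul(42, Add(-4, Mul(-1, Mul(5, Add(1, -15))))) = Mul(42, Add(-4, Mul(-1, Mul(5, -14)))) = Mul(42, Add(-4, Mul(-1, -70))) = Mul(42, Add(-4, 70)) = Mul(42, 66) = 2772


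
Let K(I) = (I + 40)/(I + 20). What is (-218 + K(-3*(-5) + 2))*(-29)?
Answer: 232261/37 ≈ 6277.3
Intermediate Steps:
K(I) = (40 + I)/(20 + I)
(-218 + K(-3*(-5) + 2))*(-29) = (-218 + (40 + (-3*(-5) + 2))/(20 + (-3*(-5) + 2)))*(-29) = (-218 + (40 + (15 + 2))/(20 + (15 + 2)))*(-29) = (-218 + (40 + 17)/(20 + 17))*(-29) = (-218 + 57/37)*(-29) = -8009/37*(-29) = 232261/37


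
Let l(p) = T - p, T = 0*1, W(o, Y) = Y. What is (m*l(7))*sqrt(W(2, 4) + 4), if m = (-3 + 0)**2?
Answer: -126*sqrt(2) ≈ -178.19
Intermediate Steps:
m = 9 (m = (-3)**2 = 9)
T = 0
l(p) = -p (l(p) = 0 - p = -p)
(m*l(7))*sqrt(W(2, 4) + 4) = (9*(-1*7))*sqrt(4 + 4) = (9*(-7))*sqrt(8) = -126*sqrt(2)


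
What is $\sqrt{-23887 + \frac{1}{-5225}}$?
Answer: $\frac{2 i \sqrt{6521300346}}{1045} \approx 154.55 i$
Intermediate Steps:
$\sqrt{-23887 + \frac{1}{-5225}} = \sqrt{-23887 - \frac{1}{5225}} = \sqrt{- \frac{124809576}{5225}} = \frac{2 i \sqrt{6521300346}}{1045}$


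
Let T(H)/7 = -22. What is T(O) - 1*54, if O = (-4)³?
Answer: -208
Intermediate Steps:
O = -64
T(H) = -154 (T(H) = 7*(-22) = -154)
T(O) - 1*54 = -154 - 1*54 = -154 - 54 = -208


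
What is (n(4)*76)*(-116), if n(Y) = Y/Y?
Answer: -8816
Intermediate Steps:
n(Y) = 1
(n(4)*76)*(-116) = (1*76)*(-116) = 76*(-116) = -8816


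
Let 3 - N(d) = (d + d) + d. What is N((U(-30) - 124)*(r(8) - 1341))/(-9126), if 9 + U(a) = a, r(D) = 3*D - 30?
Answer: 109780/1521 ≈ 72.176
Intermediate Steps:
r(D) = -30 + 3*D
U(a) = -9 + a
N(d) = 3 - 3*d (N(d) = 3 - ((d + d) + d) = 3 - (2*d + d) = 3 - 3*d)
N((U(-30) - 124)*(r(8) - 1341))/(-9126) = (3 - 3*((-9 - 30) - 124)*((-30 + 3*8) - 1341))/(-9126) = (3 - 3*(-39 - 124)*((-30 + 24) - 1341))*(-1/9126) = (3 - (-489)*(-6 - 1341))*(-1/9126) = (3 - (-489)*(-1347))*(-1/9126) = (3 - 3*219561)*(-1/9126) = (3 - 658683)*(-1/9126) = -658680*(-1/9126) = 109780/1521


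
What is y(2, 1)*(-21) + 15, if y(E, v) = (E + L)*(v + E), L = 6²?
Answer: -2379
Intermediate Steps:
L = 36
y(E, v) = (36 + E)*(E + v) (y(E, v) = (E + 36)*(v + E) = (36 + E)*(E + v))
y(2, 1)*(-21) + 15 = (2² + 36*2 + 36*1 + 2*1)*(-21) + 15 = (4 + 72 + 36 + 2)*(-21) + 15 = 114*(-21) + 15 = -2394 + 15 = -2379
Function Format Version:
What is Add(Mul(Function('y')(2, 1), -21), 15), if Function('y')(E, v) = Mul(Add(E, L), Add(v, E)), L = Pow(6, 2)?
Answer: -2379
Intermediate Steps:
L = 36
Function('y')(E, v) = Mul(Add(36, E), Add(E, v)) (Function('y')(E, v) = Mul(Add(E, 36), Add(v, E)) = Mul(Add(36, E), Add(E, v)))
Add(Mul(Function('y')(2, 1), -21), 15) = Add(Mul(Add(Pow(2, 2), Mul(36, 2), Mul(36, 1), Mul(2, 1)), -21), 15) = Add(Mul(Add(4, 72, 36, 2), -21), 15) = Add(Mul(114, -21), 15) = Add(-2394, 15) = -2379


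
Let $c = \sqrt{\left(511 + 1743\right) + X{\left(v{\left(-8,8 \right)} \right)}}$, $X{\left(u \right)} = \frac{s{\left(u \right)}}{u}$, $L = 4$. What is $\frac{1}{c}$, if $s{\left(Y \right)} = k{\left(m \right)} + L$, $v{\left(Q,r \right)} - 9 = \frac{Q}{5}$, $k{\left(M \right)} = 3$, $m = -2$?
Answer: $\frac{\sqrt{3087021}}{83433} \approx 0.021059$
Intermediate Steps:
$v{\left(Q,r \right)} = 9 + \frac{Q}{5}$
$s{\left(Y \right)} = 7$ ($s{\left(Y \right)} = 3 + 4 = 7$)
$X{\left(u \right)} = \frac{7}{u}$
$c = \frac{\sqrt{3087021}}{37}$ ($c = \sqrt{\left(511 + 1743\right) + \frac{7}{9 + \frac{1}{5} \left(-8\right)}} = \sqrt{2254 + \frac{7}{9 - \frac{8}{5}}} = \sqrt{2254 + \frac{7}{\frac{37}{5}}} = \sqrt{2254 + 7 \cdot \frac{5}{37}} = \sqrt{2254 + \frac{35}{37}} = \sqrt{\frac{83433}{37}} = \frac{\sqrt{3087021}}{37} \approx 47.486$)
$\frac{1}{c} = \frac{1}{\frac{1}{37} \sqrt{3087021}} = \frac{\sqrt{3087021}}{83433}$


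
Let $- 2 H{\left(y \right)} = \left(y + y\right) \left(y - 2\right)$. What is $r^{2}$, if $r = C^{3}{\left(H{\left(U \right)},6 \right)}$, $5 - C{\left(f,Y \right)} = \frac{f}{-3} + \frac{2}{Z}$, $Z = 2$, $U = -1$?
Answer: $729$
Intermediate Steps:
$H{\left(y \right)} = - y \left(-2 + y\right)$ ($H{\left(y \right)} = - \frac{\left(y + y\right) \left(y - 2\right)}{2} = - \frac{2 y \left(-2 + y\right)}{2} = - y \left(-2 + y\right)$)
$C{\left(f,Y \right)} = 4 + \frac{f}{3}$ ($C{\left(f,Y \right)} = 5 - \left(\frac{f}{-3} + \frac{2}{2}\right) = 5 - \left(f \left(- \frac{1}{3}\right) + 2 \cdot \frac{1}{2}\right) = 5 - \left(- \frac{f}{3} + 1\right) = 5 - \left(1 - \frac{f}{3}\right) = 5 + \left(-1 + \frac{f}{3}\right) = 4 + \frac{f}{3}$)
$r = 27$ ($r = \left(4 + \frac{\left(-1\right) \left(2 - -1\right)}{3}\right)^{3} = \left(4 + \frac{\left(-1\right) \left(2 + 1\right)}{3}\right)^{3} = \left(4 + \frac{\left(-1\right) 3}{3}\right)^{3} = \left(4 + \frac{1}{3} \left(-3\right)\right)^{3} = \left(4 - 1\right)^{3} = 3^{3} = 27$)
$r^{2} = 27^{2} = 729$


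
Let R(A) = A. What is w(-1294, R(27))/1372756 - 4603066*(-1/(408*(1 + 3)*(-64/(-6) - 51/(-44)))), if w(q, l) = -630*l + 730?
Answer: 112831647711/473101636 ≈ 238.49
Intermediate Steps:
w(q, l) = 730 - 630*l
w(-1294, R(27))/1372756 - 4603066*(-1/(408*(1 + 3)*(-64/(-6) - 51/(-44)))) = (730 - 630*27)/1372756 - 4603066*(-1/(408*(1 + 3)*(-64/(-6) - 51/(-44)))) = (730 - 17010)*(1/1372756) - 4603066*(-1/(1632*(-64*(-1/6) - 51*(-1/44)))) = -16280*1/1372756 - 4603066*(-1/(1632*(32/3 + 51/44))) = -370/31199 - 4603066/(-16*1561/132*102) = -370/31199 - 4603066/((-6244/33*102)) = -370/31199 - 4603066/(-212296/11) = -370/31199 - 4603066*(-11/212296) = -370/31199 + 25316863/106148 = 112831647711/473101636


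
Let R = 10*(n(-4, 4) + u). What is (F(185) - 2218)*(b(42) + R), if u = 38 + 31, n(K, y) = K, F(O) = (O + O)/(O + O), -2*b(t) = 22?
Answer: -1416663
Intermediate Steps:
b(t) = -11 (b(t) = -½*22 = -11)
F(O) = 1 (F(O) = (2*O)/((2*O)) = (2*O)*(1/(2*O)) = 1)
u = 69
R = 650 (R = 10*(-4 + 69) = 10*65 = 650)
(F(185) - 2218)*(b(42) + R) = (1 - 2218)*(-11 + 650) = -2217*639 = -1416663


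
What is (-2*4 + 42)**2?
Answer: 1156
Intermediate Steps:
(-2*4 + 42)**2 = (-8 + 42)**2 = 34**2 = 1156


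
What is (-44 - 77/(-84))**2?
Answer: 267289/144 ≈ 1856.2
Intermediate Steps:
(-44 - 77/(-84))**2 = (-44 - 77*(-1/84))**2 = (-44 + 11/12)**2 = (-517/12)**2 = 267289/144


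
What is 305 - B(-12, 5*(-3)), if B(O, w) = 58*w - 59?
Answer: 1234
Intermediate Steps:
B(O, w) = -59 + 58*w
305 - B(-12, 5*(-3)) = 305 - (-59 + 58*(5*(-3))) = 305 - (-59 + 58*(-15)) = 305 - (-59 - 870) = 305 - 1*(-929) = 305 + 929 = 1234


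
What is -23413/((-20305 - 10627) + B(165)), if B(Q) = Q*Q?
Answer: 23413/3707 ≈ 6.3159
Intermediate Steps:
B(Q) = Q²
-23413/((-20305 - 10627) + B(165)) = -23413/((-20305 - 10627) + 165²) = -23413/(-30932 + 27225) = -23413/(-3707) = -23413*(-1/3707) = 23413/3707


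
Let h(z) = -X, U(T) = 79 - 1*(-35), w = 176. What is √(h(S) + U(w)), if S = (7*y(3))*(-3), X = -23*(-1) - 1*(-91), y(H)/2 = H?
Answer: 0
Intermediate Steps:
U(T) = 114 (U(T) = 79 + 35 = 114)
y(H) = 2*H
X = 114 (X = 23 + 91 = 114)
S = -126 (S = (7*(2*3))*(-3) = (7*6)*(-3) = 42*(-3) = -126)
h(z) = -114 (h(z) = -1*114 = -114)
√(h(S) + U(w)) = √(-114 + 114) = √0 = 0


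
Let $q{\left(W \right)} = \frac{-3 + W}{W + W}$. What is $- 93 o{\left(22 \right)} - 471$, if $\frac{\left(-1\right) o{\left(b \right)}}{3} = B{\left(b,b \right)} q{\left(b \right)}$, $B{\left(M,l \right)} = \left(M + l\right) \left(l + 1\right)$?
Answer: $121452$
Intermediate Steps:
$q{\left(W \right)} = \frac{-3 + W}{2 W}$
$B{\left(M,l \right)} = \left(1 + l\right) \left(M + l\right)$ ($B{\left(M,l \right)} = \left(M + l\right) \left(1 + l\right) = \left(1 + l\right) \left(M + l\right)$)
$o{\left(b \right)} = - \frac{3 \left(-3 + b\right) \left(2 b + 2 b^{2}\right)}{2 b}$ ($o{\left(b \right)} = - 3 \left(b + b + b^{2} + b b\right) \frac{-3 + b}{2 b} = - 3 \left(b + b + b^{2} + b^{2}\right) \frac{-3 + b}{2 b} = - 3 \left(2 b + 2 b^{2}\right) \frac{-3 + b}{2 b} = - 3 \frac{\left(-3 + b\right) \left(2 b + 2 b^{2}\right)}{2 b} = - \frac{3 \left(-3 + b\right) \left(2 b + 2 b^{2}\right)}{2 b}$)
$- 93 o{\left(22 \right)} - 471 = - 93 \left(- 3 \left(1 + 22\right) \left(-3 + 22\right)\right) - 471 = - 93 \left(\left(-3\right) 23 \cdot 19\right) - 471 = \left(-93\right) \left(-1311\right) - 471 = 121923 - 471 = 121452$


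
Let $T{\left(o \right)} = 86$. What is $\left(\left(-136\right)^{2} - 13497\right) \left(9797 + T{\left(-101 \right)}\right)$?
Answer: $49405117$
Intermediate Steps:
$\left(\left(-136\right)^{2} - 13497\right) \left(9797 + T{\left(-101 \right)}\right) = \left(\left(-136\right)^{2} - 13497\right) \left(9797 + 86\right) = \left(18496 - 13497\right) 9883 = 4999 \cdot 9883 = 49405117$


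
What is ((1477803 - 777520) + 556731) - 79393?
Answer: 1177621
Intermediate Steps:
((1477803 - 777520) + 556731) - 79393 = (700283 + 556731) - 79393 = 1257014 - 79393 = 1177621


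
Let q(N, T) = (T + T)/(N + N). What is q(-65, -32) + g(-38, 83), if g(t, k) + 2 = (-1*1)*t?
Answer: 2372/65 ≈ 36.492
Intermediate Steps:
g(t, k) = -2 - t (g(t, k) = -2 + (-1*1)*t = -2 - t)
q(N, T) = T/N (q(N, T) = (2*T)/((2*N)) = (2*T)*(1/(2*N)) = T/N)
q(-65, -32) + g(-38, 83) = -32/(-65) + (-2 - 1*(-38)) = -32*(-1/65) + (-2 + 38) = 32/65 + 36 = 2372/65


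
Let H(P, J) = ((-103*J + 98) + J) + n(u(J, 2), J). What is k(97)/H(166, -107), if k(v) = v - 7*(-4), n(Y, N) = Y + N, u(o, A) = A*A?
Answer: 125/10909 ≈ 0.011458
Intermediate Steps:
u(o, A) = A**2
n(Y, N) = N + Y
k(v) = 28 + v (k(v) = v + 28 = 28 + v)
H(P, J) = 102 - 101*J (H(P, J) = ((-103*J + 98) + J) + (J + 2**2) = ((98 - 103*J) + J) + (J + 4) = (98 - 102*J) + (4 + J) = 102 - 101*J)
k(97)/H(166, -107) = (28 + 97)/(102 - 101*(-107)) = 125/(102 + 10807) = 125/10909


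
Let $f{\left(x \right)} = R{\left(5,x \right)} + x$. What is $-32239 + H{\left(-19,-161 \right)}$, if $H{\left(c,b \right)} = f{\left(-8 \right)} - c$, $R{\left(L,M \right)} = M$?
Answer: $-32236$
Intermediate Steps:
$f{\left(x \right)} = 2 x$ ($f{\left(x \right)} = x + x = 2 x$)
$H{\left(c,b \right)} = -16 - c$ ($H{\left(c,b \right)} = 2 \left(-8\right) - c = -16 - c$)
$-32239 + H{\left(-19,-161 \right)} = -32239 - -3 = -32239 + \left(-16 + 19\right) = -32239 + 3 = -32236$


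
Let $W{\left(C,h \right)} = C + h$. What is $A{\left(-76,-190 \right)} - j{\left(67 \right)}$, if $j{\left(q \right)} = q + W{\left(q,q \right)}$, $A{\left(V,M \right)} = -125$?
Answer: $-326$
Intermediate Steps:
$j{\left(q \right)} = 3 q$ ($j{\left(q \right)} = q + \left(q + q\right) = q + 2 q = 3 q$)
$A{\left(-76,-190 \right)} - j{\left(67 \right)} = -125 - 3 \cdot 67 = -125 - 201 = -326$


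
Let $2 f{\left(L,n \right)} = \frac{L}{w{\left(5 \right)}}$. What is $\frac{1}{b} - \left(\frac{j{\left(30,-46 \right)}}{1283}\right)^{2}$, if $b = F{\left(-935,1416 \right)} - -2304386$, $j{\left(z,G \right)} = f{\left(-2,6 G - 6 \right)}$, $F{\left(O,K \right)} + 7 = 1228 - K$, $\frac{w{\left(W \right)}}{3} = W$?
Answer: $\frac{368065834}{853403278274775} \approx 4.3129 \cdot 10^{-7}$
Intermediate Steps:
$w{\left(W \right)} = 3 W$
$f{\left(L,n \right)} = \frac{L}{30}$ ($f{\left(L,n \right)} = \frac{L \frac{1}{3 \cdot 5}}{2} = \frac{L \frac{1}{15}}{2} = \frac{\frac{1}{15} L}{2} = \frac{L}{30}$)
$F{\left(O,K \right)} = 1221 - K$ ($F{\left(O,K \right)} = -7 - \left(-1228 + K\right) = 1221 - K$)
$j{\left(z,G \right)} = - \frac{1}{15}$ ($j{\left(z,G \right)} = \frac{1}{30} \left(-2\right) = - \frac{1}{15}$)
$b = 2304191$ ($b = \left(1221 - 1416\right) - -2304386 = \left(1221 - 1416\right) + 2304386 = -195 + 2304386 = 2304191$)
$\frac{1}{b} - \left(\frac{j{\left(30,-46 \right)}}{1283}\right)^{2} = \frac{1}{2304191} - \left(- \frac{1}{15 \cdot 1283}\right)^{2} = \frac{1}{2304191} - \left(\left(- \frac{1}{15}\right) \frac{1}{1283}\right)^{2} = \frac{1}{2304191} - \left(- \frac{1}{19245}\right)^{2} = \frac{1}{2304191} - \frac{1}{370370025} = \frac{368065834}{853403278274775}$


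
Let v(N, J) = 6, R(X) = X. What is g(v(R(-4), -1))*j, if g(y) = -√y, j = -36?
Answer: 36*√6 ≈ 88.182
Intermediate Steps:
g(v(R(-4), -1))*j = -√6*(-36) = 36*√6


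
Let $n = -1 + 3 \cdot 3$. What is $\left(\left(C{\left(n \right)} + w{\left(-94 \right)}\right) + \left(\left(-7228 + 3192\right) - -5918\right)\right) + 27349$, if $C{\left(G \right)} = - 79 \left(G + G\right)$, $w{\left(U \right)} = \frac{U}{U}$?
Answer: $27968$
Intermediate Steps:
$n = 8$ ($n = -1 + 9 = 8$)
$w{\left(U \right)} = 1$
$C{\left(G \right)} = - 158 G$ ($C{\left(G \right)} = - 79 \cdot 2 G = - 158 G$)
$\left(\left(C{\left(n \right)} + w{\left(-94 \right)}\right) + \left(\left(-7228 + 3192\right) - -5918\right)\right) + 27349 = \left(\left(\left(-158\right) 8 + 1\right) + \left(\left(-7228 + 3192\right) - -5918\right)\right) + 27349 = \left(\left(-1264 + 1\right) + \left(-4036 + 5918\right)\right) + 27349 = \left(-1263 + 1882\right) + 27349 = 619 + 27349 = 27968$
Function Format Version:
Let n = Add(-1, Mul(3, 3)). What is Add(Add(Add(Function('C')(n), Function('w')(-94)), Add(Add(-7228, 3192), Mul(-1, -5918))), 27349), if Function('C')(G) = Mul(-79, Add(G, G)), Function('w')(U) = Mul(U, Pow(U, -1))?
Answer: 27968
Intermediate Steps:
n = 8 (n = Add(-1, 9) = 8)
Function('w')(U) = 1
Function('C')(G) = Mul(-158, G) (Function('C')(G) = Mul(-79, Mul(2, G)) = Mul(-158, G))
Add(Add(Add(Function('C')(n), Function('w')(-94)), Add(Add(-7228, 3192), Mul(-1, -5918))), 27349) = Add(Add(Add(Mul(-158, 8), 1), Add(Add(-7228, 3192), Mul(-1, -5918))), 27349) = Add(Add(Add(-1264, 1), Add(-4036, 5918)), 27349) = Add(Add(-1263, 1882), 27349) = Add(619, 27349) = 27968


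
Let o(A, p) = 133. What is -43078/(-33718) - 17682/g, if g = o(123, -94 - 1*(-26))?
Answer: -42176593/320321 ≈ -131.67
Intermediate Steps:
g = 133
-43078/(-33718) - 17682/g = -43078/(-33718) - 17682/133 = -43078*(-1/33718) - 17682*1/133 = 21539/16859 - 2526/19 = -42176593/320321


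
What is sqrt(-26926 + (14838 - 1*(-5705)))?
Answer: I*sqrt(6383) ≈ 79.894*I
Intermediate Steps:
sqrt(-26926 + (14838 - 1*(-5705))) = sqrt(-26926 + (14838 + 5705)) = sqrt(-26926 + 20543) = sqrt(-6383) = I*sqrt(6383)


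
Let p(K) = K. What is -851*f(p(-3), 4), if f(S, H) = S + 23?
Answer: -17020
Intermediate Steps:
f(S, H) = 23 + S
-851*f(p(-3), 4) = -851*(23 - 3) = -851*20 = -17020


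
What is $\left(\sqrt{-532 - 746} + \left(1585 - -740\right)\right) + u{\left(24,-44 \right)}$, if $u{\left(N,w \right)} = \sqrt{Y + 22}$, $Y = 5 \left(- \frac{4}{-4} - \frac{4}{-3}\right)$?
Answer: $2325 + \frac{\sqrt{303}}{3} + 3 i \sqrt{142} \approx 2330.8 + 35.749 i$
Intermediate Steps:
$Y = \frac{35}{3}$ ($Y = 5 \left(\left(-4\right) \left(- \frac{1}{4}\right) - - \frac{4}{3}\right) = 5 \left(1 + \frac{4}{3}\right) = 5 \cdot \frac{7}{3} = \frac{35}{3} \approx 11.667$)
$u{\left(N,w \right)} = \frac{\sqrt{303}}{3}$ ($u{\left(N,w \right)} = \sqrt{\frac{35}{3} + 22} = \sqrt{\frac{101}{3}} = \frac{\sqrt{303}}{3}$)
$\left(\sqrt{-532 - 746} + \left(1585 - -740\right)\right) + u{\left(24,-44 \right)} = \left(\sqrt{-532 - 746} + \left(1585 - -740\right)\right) + \frac{\sqrt{303}}{3} = \left(\sqrt{-1278} + \left(1585 + 740\right)\right) + \frac{\sqrt{303}}{3} = \left(3 i \sqrt{142} + 2325\right) + \frac{\sqrt{303}}{3} = \left(2325 + 3 i \sqrt{142}\right) + \frac{\sqrt{303}}{3} = 2325 + \frac{\sqrt{303}}{3} + 3 i \sqrt{142}$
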